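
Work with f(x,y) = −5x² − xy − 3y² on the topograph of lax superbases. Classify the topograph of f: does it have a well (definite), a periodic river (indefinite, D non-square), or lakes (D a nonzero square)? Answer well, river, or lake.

D = b²−4ac = (-1)² − 4·(-5)·(-3) = -59
D < 0 ⇒ definite ⇒ every region one sign ⇒ single well

well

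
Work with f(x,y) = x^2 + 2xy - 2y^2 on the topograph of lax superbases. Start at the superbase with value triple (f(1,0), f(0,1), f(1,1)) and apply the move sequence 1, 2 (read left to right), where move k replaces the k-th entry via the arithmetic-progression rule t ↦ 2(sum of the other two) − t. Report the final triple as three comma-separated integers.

start (1,-2,1) = (f(1,0),f(0,1),f(1,1))
replace slot 1: 2·((-2)+1) − 1 = -3 → (-3,-2,1)
replace slot 2: 2·((-3)+1) − (-2) = -2 → (-3,-2,1)

-3,-2,1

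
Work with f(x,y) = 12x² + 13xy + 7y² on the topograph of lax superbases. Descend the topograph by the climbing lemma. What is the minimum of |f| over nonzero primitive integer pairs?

translate: b→-11 (≡13 mod 24), so (12,13,7)→(12,-11,6)
flip: (12,-11,6)→(6,11,12)
translate: b→-1 (≡11 mod 12), so (6,11,12)→(6,-1,7)
reduced (well bottom): (6,-1,7) with a≤c, −a<b≤a
well minimum = a = 6

6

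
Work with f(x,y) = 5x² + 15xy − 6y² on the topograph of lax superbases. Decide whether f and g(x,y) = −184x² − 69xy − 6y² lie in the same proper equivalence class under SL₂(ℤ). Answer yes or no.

D₁ = 345, D₂ = 345
river cycle of f (length 10): (-6, 9, 11), (11, 13, -4), (-4, 11, 14), (14, 17, -1), (-1, 17, 14), (14, 11, -4), (-4, 13, 11), (11, 9, -6), (-6, 15, 5), (5, 15, -6)
river cycle of g (length 10): (-6, 9, 11), (11, 13, -4), (-4, 11, 14), (14, 17, -1), (-1, 17, 14), (14, 11, -4), (-4, 13, 11), (11, 9, -6), (-6, 15, 5), (5, 15, -6)
cycles coincide ⇒ equivalent

yes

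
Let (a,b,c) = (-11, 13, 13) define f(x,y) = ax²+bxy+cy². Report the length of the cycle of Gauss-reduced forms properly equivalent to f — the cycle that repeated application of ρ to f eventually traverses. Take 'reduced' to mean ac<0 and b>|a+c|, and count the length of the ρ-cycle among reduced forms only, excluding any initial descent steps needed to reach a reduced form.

D = 741, ⌊√D⌋ = 27
river: ρ → (13,13,-11)
river: ρ → (-11,9,15)
river: ρ → (15,21,-5)
river: ρ → (-5,19,19)
river: ρ → (19,19,-5)
river: ρ → (-5,21,15)
river: ρ → (15,9,-11)
river: ρ → (-11,13,13)
ρ-cycle length = 8 (tail of 0 descent steps not counted)

8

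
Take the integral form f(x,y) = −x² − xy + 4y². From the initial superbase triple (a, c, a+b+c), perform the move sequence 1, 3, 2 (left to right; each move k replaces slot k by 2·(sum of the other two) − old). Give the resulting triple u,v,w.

start (-1,4,2) = (f(1,0),f(0,1),f(1,1))
replace slot 1: 2·(4+2) − (-1) = 13 → (13,4,2)
replace slot 3: 2·(13+4) − 2 = 32 → (13,4,32)
replace slot 2: 2·(13+32) − 4 = 86 → (13,86,32)

13,86,32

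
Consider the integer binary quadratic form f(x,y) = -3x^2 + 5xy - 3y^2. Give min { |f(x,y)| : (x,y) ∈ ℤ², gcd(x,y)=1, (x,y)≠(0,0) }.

translate: b→1 (≡-5 mod 6), so (3,-5,3)→(3,1,1)
flip: (3,1,1)→(1,-1,3)
translate: b→1 (≡-1 mod 2), so (1,-1,3)→(1,1,3)
reduced (well bottom): (1,1,3) with a≤c, −a<b≤a
well minimum |f| = |-1| = 1 (negative-definite)

1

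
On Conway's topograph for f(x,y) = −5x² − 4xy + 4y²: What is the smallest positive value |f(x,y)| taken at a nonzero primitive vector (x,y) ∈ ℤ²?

descent: ρ → (4,4,-5)  [lands on river]
river: ρ → (-5,6,3)
river: ρ → (3,6,-5)
river: ρ → (-5,4,4)
closes: descent 1, river 4
min |a| on river = 3

3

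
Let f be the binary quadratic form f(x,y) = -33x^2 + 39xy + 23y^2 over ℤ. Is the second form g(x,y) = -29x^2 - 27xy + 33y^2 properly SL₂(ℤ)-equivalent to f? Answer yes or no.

D₁ = 4557, D₂ = 4557
river cycle of f (length 12): (23, 53, -19), (-19, 61, 11), (11, 49, -49), (-49, 49, 11), (11, 61, -19), (-19, 53, 23), (23, 39, -33), (-33, 27, 29), (29, 31, -31), (-31, 31, 29), … (2 more)
river cycle of g (length 12): (33, 27, -29), (-29, 31, 31), (31, 31, -29), (-29, 27, 33), (33, 39, -23), (-23, 53, 19), (19, 61, -11), (-11, 49, 49), (49, 49, -11), (-11, 61, 19), … (2 more)
cycles differ ⇒ inequivalent

no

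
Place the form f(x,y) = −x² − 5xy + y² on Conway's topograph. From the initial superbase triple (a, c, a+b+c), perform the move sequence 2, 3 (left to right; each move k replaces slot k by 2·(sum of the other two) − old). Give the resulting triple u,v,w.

start (-1,1,-5) = (f(1,0),f(0,1),f(1,1))
replace slot 2: 2·((-1)+(-5)) − 1 = -13 → (-1,-13,-5)
replace slot 3: 2·((-1)+(-13)) − (-5) = -23 → (-1,-13,-23)

-1,-13,-23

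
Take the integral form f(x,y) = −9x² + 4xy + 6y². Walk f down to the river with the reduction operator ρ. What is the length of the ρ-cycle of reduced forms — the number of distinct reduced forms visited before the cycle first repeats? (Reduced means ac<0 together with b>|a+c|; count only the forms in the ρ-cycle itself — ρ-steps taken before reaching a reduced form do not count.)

D = 232, ⌊√D⌋ = 15
river: ρ → (6,8,-7)
river: ρ → (-7,6,7)
river: ρ → (7,8,-6)
river: ρ → (-6,4,9)
river: ρ → (9,14,-1)
river: ρ → (-1,14,9)
river: ρ → (9,4,-6)
river: ρ → (-6,8,7)
river: ρ → (7,6,-7)
river: ρ → (-7,8,6)
river: ρ → (6,4,-9)
river: ρ → (-9,14,1)
river: ρ → (1,14,-9)
river: ρ → (-9,4,6)
ρ-cycle length = 14 (tail of 0 descent steps not counted)

14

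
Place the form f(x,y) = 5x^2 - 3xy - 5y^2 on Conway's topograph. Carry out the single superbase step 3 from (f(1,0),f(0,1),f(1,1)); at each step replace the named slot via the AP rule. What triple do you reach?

start (5,-5,-3) = (f(1,0),f(0,1),f(1,1))
replace slot 3: 2·(5+(-5)) − (-3) = 3 → (5,-5,3)

5,-5,3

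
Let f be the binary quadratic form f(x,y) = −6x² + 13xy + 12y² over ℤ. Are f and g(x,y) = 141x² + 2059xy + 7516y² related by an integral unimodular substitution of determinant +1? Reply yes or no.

D₁ = 457, D₂ = 457
river cycle of f (length 46): (12, 11, -7), (-7, 17, 6), (6, 19, -4), (-4, 21, 1), (1, 21, -4), (-4, 19, 6), (6, 17, -7), (-7, 11, 12), (12, 13, -6), (-6, 11, 14), … (36 more)
river cycle of g (length 46): (12, 11, -7), (-7, 17, 6), (6, 19, -4), (-4, 21, 1), (1, 21, -4), (-4, 19, 6), (6, 17, -7), (-7, 11, 12), (12, 13, -6), (-6, 11, 14), … (36 more)
cycles coincide ⇒ equivalent

yes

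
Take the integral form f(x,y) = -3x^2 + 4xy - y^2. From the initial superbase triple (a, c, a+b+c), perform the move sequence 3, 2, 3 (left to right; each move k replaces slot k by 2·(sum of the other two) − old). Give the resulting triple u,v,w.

start (-3,-1,0) = (f(1,0),f(0,1),f(1,1))
replace slot 3: 2·((-3)+(-1)) − 0 = -8 → (-3,-1,-8)
replace slot 2: 2·((-3)+(-8)) − (-1) = -21 → (-3,-21,-8)
replace slot 3: 2·((-3)+(-21)) − (-8) = -40 → (-3,-21,-40)

-3,-21,-40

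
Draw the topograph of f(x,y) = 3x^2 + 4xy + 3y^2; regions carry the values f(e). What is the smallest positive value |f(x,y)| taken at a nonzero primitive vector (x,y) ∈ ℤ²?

translate: b→-2 (≡4 mod 6), so (3,4,3)→(3,-2,2)
flip: (3,-2,2)→(2,2,3)
reduced (well bottom): (2,2,3) with a≤c, −a<b≤a
well minimum = a = 2

2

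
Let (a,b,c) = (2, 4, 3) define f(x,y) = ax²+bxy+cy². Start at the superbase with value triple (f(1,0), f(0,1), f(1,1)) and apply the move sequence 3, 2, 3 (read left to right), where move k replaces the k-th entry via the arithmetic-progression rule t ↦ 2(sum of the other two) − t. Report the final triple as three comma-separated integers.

start (2,3,9) = (f(1,0),f(0,1),f(1,1))
replace slot 3: 2·(2+3) − 9 = 1 → (2,3,1)
replace slot 2: 2·(2+1) − 3 = 3 → (2,3,1)
replace slot 3: 2·(2+3) − 1 = 9 → (2,3,9)

2,3,9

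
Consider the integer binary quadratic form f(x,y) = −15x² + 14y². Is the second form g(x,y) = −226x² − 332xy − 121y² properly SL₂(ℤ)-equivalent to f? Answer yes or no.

D₁ = 840, D₂ = 840
river cycle of f (length 2): (14, 28, -1), (-1, 28, 14)
river cycle of g (length 2): (14, 28, -1), (-1, 28, 14)
cycles coincide ⇒ equivalent

yes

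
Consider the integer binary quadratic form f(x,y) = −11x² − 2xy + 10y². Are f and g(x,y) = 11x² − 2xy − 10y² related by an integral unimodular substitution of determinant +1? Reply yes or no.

D₁ = 444, D₂ = 444
river cycle of f (length 6): (10, 2, -11), (-11, 20, 1), (1, 20, -11), (-11, 2, 10), (10, 18, -3), (-3, 18, 10)
river cycle of g (length 6): (-10, 2, 11), (11, 20, -1), (-1, 20, 11), (11, 2, -10), (-10, 18, 3), (3, 18, -10)
cycles differ ⇒ inequivalent

no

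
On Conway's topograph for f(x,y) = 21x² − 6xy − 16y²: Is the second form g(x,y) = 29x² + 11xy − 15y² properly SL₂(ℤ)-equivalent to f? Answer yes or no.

D₁ = 1380, D₂ = 1861
discriminants differ ⇒ not SL₂(ℤ)-equivalent

no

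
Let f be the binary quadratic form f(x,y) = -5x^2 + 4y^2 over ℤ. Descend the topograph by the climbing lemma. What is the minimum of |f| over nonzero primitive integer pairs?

descent: ρ → (4,8,-1)  [lands on river]
river: ρ → (-1,8,4)
closes: descent 1, river 2
min |a| on river = 1

1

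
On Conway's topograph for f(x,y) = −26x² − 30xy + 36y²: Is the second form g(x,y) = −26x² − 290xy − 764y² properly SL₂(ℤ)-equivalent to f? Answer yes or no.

D₁ = 4644, D₂ = 4644
river cycle of f (length 30): (36, 30, -26), (-26, 22, 40), (40, 58, -8), (-8, 54, 54), (54, 54, -8), (-8, 58, 40), (40, 22, -26), (-26, 30, 36), (36, 42, -20), (-20, 38, 40), … (20 more)
river cycle of g (length 30): (-26, 22, 40), (40, 58, -8), (-8, 54, 54), (54, 54, -8), (-8, 58, 40), (40, 22, -26), (-26, 30, 36), (36, 42, -20), (-20, 38, 40), (40, 42, -18), … (20 more)
cycles coincide ⇒ equivalent

yes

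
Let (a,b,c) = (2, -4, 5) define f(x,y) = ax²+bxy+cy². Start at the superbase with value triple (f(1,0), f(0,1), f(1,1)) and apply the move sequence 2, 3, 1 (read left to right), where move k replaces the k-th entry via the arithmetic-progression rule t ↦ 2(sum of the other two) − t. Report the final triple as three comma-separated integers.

start (2,5,3) = (f(1,0),f(0,1),f(1,1))
replace slot 2: 2·(2+3) − 5 = 5 → (2,5,3)
replace slot 3: 2·(2+5) − 3 = 11 → (2,5,11)
replace slot 1: 2·(5+11) − 2 = 30 → (30,5,11)

30,5,11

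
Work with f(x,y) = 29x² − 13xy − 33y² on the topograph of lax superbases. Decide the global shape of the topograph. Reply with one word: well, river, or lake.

D = b²−4ac = (-13)² − 4·29·(-33) = 3997
D > 0 non-square ⇒ indefinite ⇒ periodic river

river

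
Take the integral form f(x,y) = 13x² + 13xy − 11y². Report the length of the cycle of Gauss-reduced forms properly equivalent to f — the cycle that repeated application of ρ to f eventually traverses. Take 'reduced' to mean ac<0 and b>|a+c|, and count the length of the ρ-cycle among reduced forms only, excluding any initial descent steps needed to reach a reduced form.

D = 741, ⌊√D⌋ = 27
river: ρ → (-11,9,15)
river: ρ → (15,21,-5)
river: ρ → (-5,19,19)
river: ρ → (19,19,-5)
river: ρ → (-5,21,15)
river: ρ → (15,9,-11)
river: ρ → (-11,13,13)
river: ρ → (13,13,-11)
ρ-cycle length = 8 (tail of 0 descent steps not counted)

8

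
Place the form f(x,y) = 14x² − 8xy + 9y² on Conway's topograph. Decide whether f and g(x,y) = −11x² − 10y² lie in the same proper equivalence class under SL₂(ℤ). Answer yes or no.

D₁ = -440, D₂ = -440
f: flip: (14,-8,9)→(9,8,14)
f: reduced (well bottom): (9,8,14) with a≤c, −a<b≤a
g is negative-definite; reduce −g:
−g: flip: (11,0,10)→(10,0,11)
−g: reduced (well bottom): (10,0,11) with a≤c, −a<b≤a
flip sign back: reduced form of g is (-10,0,-11)
reduced forms (9, 8, 14) vs (-10, 0, -11) ⇒ inequivalent

no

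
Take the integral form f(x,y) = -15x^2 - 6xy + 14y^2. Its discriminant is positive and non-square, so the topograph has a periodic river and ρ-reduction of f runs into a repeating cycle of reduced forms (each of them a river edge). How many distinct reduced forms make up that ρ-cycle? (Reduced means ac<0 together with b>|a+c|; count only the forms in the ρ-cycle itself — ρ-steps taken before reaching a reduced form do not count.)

D = 876, ⌊√D⌋ = 29
descent: ρ → (14,6,-15)  [lands on river]
river: ρ → (-15,24,5)
river: ρ → (5,26,-10)
river: ρ → (-10,14,17)
river: ρ → (17,20,-7)
river: ρ → (-7,22,14)
ρ-cycle length = 6 (tail of 1 descent step not counted)

6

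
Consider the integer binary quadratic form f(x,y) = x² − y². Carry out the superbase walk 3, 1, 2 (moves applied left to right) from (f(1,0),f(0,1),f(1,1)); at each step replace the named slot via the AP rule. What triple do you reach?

start (1,-1,0) = (f(1,0),f(0,1),f(1,1))
replace slot 3: 2·(1+(-1)) − 0 = 0 → (1,-1,0)
replace slot 1: 2·((-1)+0) − 1 = -3 → (-3,-1,0)
replace slot 2: 2·((-3)+0) − (-1) = -5 → (-3,-5,0)

-3,-5,0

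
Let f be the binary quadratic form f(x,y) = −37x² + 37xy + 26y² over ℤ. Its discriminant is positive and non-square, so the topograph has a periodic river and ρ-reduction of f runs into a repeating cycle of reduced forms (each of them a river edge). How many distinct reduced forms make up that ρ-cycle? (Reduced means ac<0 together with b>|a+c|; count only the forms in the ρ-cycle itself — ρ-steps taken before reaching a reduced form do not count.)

D = 5217, ⌊√D⌋ = 72
river: ρ → (26,67,-7)
river: ρ → (-7,59,62)
river: ρ → (62,65,-4)
river: ρ → (-4,71,11)
river: ρ → (11,61,-34)
river: ρ → (-34,7,38)
river: ρ → (38,69,-3)
river: ρ → (-3,69,38)
river: ρ → (38,7,-34)
river: ρ → (-34,61,11)
river: ρ → (11,71,-4)
river: ρ → (-4,65,62)
river: ρ → (62,59,-7)
river: ρ → (-7,67,26)
river: ρ → (26,37,-37)
river: ρ → (-37,37,26)
ρ-cycle length = 16 (tail of 0 descent steps not counted)

16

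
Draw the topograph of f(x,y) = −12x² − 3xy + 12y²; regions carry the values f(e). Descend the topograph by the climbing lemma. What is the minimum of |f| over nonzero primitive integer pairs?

descent: ρ → (12,3,-12)  [lands on river]
river: ρ → (-12,21,3)
river: ρ → (3,21,-12)
river: ρ → (-12,3,12)
river: ρ → (12,21,-3)
river: ρ → (-3,21,12)
closes: descent 1, river 6
min |a| on river = 3

3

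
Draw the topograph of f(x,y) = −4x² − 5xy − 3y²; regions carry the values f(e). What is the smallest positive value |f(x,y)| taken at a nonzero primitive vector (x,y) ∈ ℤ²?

translate: b→-3 (≡5 mod 8), so (4,5,3)→(4,-3,2)
flip: (4,-3,2)→(2,3,4)
translate: b→-1 (≡3 mod 4), so (2,3,4)→(2,-1,3)
reduced (well bottom): (2,-1,3) with a≤c, −a<b≤a
well minimum |f| = |-2| = 2 (negative-definite)

2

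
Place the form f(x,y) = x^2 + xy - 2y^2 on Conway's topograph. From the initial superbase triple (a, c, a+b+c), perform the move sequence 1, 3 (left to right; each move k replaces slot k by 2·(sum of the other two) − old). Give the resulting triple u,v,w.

start (1,-2,0) = (f(1,0),f(0,1),f(1,1))
replace slot 1: 2·((-2)+0) − 1 = -5 → (-5,-2,0)
replace slot 3: 2·((-5)+(-2)) − 0 = -14 → (-5,-2,-14)

-5,-2,-14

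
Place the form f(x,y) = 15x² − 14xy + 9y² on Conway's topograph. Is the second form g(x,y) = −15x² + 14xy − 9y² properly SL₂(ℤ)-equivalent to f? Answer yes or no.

D₁ = -344, D₂ = -344
f: flip: (15,-14,9)→(9,14,15)
f: translate: b→-4 (≡14 mod 18), so (9,14,15)→(9,-4,10)
f: reduced (well bottom): (9,-4,10) with a≤c, −a<b≤a
g is negative-definite; reduce −g:
−g: flip: (15,-14,9)→(9,14,15)
−g: translate: b→-4 (≡14 mod 18), so (9,14,15)→(9,-4,10)
−g: reduced (well bottom): (9,-4,10) with a≤c, −a<b≤a
flip sign back: reduced form of g is (-9,4,-10)
reduced forms (9, -4, 10) vs (-9, 4, -10) ⇒ inequivalent

no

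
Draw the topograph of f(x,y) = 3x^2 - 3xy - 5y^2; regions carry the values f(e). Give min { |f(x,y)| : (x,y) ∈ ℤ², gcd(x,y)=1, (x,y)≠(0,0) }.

descent: ρ → (-5,3,3)  [lands on river]
river: ρ → (3,3,-5)
river: ρ → (-5,7,1)
river: ρ → (1,7,-5)
closes: descent 1, river 4
min |a| on river = 1

1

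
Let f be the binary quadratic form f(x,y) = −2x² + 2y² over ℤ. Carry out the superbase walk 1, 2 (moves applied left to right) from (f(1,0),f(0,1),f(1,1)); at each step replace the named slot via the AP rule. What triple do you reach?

start (-2,2,0) = (f(1,0),f(0,1),f(1,1))
replace slot 1: 2·(2+0) − (-2) = 6 → (6,2,0)
replace slot 2: 2·(6+0) − 2 = 10 → (6,10,0)

6,10,0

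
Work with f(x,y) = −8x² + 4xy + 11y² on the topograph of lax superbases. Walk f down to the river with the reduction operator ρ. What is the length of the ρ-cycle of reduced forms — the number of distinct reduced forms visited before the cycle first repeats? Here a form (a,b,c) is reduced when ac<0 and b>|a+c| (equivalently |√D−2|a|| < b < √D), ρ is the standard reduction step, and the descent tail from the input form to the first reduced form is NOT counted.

D = 368, ⌊√D⌋ = 19
river: ρ → (11,18,-1)
river: ρ → (-1,18,11)
river: ρ → (11,4,-8)
river: ρ → (-8,12,7)
river: ρ → (7,16,-4)
river: ρ → (-4,16,7)
river: ρ → (7,12,-8)
river: ρ → (-8,4,11)
ρ-cycle length = 8 (tail of 0 descent steps not counted)

8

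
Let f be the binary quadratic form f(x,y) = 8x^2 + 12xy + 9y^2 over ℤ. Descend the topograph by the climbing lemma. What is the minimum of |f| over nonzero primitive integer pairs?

translate: b→-4 (≡12 mod 16), so (8,12,9)→(8,-4,5)
flip: (8,-4,5)→(5,4,8)
reduced (well bottom): (5,4,8) with a≤c, −a<b≤a
well minimum = a = 5

5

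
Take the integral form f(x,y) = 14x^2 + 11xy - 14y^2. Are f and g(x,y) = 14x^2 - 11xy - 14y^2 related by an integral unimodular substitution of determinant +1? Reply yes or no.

D₁ = 905, D₂ = 905
river cycle of f (length 6): (-14, 17, 11), (11, 27, -4), (-4, 29, 4), (4, 27, -11), (-11, 17, 14), (14, 11, -14)
river cycle of g (length 6): (-14, 11, 14), (14, 17, -11), (-11, 27, 4), (4, 29, -4), (-4, 27, 11), (11, 17, -14)
cycles differ ⇒ inequivalent

no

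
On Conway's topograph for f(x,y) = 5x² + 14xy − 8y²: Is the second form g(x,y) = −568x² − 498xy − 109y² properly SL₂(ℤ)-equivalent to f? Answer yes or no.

D₁ = 356, D₂ = 356
river cycle of f (length 10): (-8, 18, 1), (1, 18, -8), (-8, 14, 5), (5, 16, -5), (-5, 14, 8), (8, 18, -1), (-1, 18, 8), (8, 14, -5), (-5, 16, 5), (5, 14, -8)
river cycle of g (length 10): (-8, 18, 1), (1, 18, -8), (-8, 14, 5), (5, 16, -5), (-5, 14, 8), (8, 18, -1), (-1, 18, 8), (8, 14, -5), (-5, 16, 5), (5, 14, -8)
cycles coincide ⇒ equivalent

yes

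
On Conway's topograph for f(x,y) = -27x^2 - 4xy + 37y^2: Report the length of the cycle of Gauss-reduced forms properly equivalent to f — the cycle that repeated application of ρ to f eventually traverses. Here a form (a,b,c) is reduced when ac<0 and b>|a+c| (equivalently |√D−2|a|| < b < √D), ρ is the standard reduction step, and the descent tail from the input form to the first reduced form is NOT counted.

D = 4012, ⌊√D⌋ = 63
descent: ρ → (37,4,-27)
descent: ρ → (-27,50,14)  [lands on river]
river: ρ → (14,62,-3)
river: ρ → (-3,58,54)
river: ρ → (54,50,-7)
river: ρ → (-7,62,6)
river: ρ → (6,58,-27)
ρ-cycle length = 6 (tail of 2 descent steps not counted)

6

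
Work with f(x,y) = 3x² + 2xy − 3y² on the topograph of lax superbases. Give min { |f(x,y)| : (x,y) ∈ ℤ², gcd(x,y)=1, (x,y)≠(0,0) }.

river: ρ → (-3,4,2)
river: ρ → (2,4,-3)
river: ρ → (-3,2,3)
river: ρ → (3,4,-2)
river: ρ → (-2,4,3)
river: ρ → (3,2,-3)
closes: descent 0, river 6
min |a| on river = 2

2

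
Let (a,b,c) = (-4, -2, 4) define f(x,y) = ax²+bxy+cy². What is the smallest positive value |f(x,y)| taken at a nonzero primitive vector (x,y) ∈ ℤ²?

descent: ρ → (4,2,-4)  [lands on river]
river: ρ → (-4,6,2)
river: ρ → (2,6,-4)
river: ρ → (-4,2,4)
river: ρ → (4,6,-2)
river: ρ → (-2,6,4)
closes: descent 1, river 6
min |a| on river = 2

2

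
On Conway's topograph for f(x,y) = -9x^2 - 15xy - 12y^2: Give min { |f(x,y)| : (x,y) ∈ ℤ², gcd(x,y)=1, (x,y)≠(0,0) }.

translate: b→-3 (≡15 mod 18), so (9,15,12)→(9,-3,6)
flip: (9,-3,6)→(6,3,9)
reduced (well bottom): (6,3,9) with a≤c, −a<b≤a
well minimum |f| = |-6| = 6 (negative-definite)

6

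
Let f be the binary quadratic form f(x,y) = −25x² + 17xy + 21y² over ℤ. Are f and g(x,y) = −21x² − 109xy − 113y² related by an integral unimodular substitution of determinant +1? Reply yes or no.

D₁ = 2389, D₂ = 2389
river cycle of f (length 58): (21, 25, -21), (-21, 17, 25), (25, 33, -13), (-13, 45, 7), (7, 39, -31), (-31, 23, 15), (15, 37, -17), (-17, 31, 21), (21, 11, -27), (-27, 43, 5), … (48 more)
river cycle of g (length 58): (-21, 17, 25), (25, 33, -13), (-13, 45, 7), (7, 39, -31), (-31, 23, 15), (15, 37, -17), (-17, 31, 21), (21, 11, -27), (-27, 43, 5), (5, 47, -9), … (48 more)
cycles coincide ⇒ equivalent

yes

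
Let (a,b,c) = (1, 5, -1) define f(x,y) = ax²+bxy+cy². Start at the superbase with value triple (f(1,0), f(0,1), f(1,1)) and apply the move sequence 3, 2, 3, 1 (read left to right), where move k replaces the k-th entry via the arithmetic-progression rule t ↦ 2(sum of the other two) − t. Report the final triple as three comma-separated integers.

start (1,-1,5) = (f(1,0),f(0,1),f(1,1))
replace slot 3: 2·(1+(-1)) − 5 = -5 → (1,-1,-5)
replace slot 2: 2·(1+(-5)) − (-1) = -7 → (1,-7,-5)
replace slot 3: 2·(1+(-7)) − (-5) = -7 → (1,-7,-7)
replace slot 1: 2·((-7)+(-7)) − 1 = -29 → (-29,-7,-7)

-29,-7,-7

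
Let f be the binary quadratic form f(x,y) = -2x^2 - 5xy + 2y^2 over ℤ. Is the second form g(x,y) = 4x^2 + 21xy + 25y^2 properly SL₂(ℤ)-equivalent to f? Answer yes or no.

D₁ = 41, D₂ = 41
river cycle of f (length 10): (2, 5, -2), (-2, 3, 4), (4, 5, -1), (-1, 5, 4), (4, 3, -2), (-2, 5, 2), (2, 3, -4), (-4, 5, 1), (1, 5, -4), (-4, 3, 2)
river cycle of g (length 10): (4, 5, -1), (-1, 5, 4), (4, 3, -2), (-2, 5, 2), (2, 3, -4), (-4, 5, 1), (1, 5, -4), (-4, 3, 2), (2, 5, -2), (-2, 3, 4)
cycles coincide ⇒ equivalent

yes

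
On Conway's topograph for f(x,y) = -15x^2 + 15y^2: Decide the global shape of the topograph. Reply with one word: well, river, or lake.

D = b²−4ac = 0² − 4·(-15)·15 = 900
D = 30² is a perfect square ⇒ form factors over ℤ ⇒ lakes

lake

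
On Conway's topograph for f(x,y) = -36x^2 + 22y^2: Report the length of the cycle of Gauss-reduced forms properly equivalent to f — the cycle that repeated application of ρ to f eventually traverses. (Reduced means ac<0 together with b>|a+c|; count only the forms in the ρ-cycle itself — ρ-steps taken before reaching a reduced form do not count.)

D = 3168, ⌊√D⌋ = 56
descent: ρ → (22,44,-14)  [lands on river]
river: ρ → (-14,40,28)
river: ρ → (28,16,-26)
river: ρ → (-26,36,18)
river: ρ → (18,36,-26)
river: ρ → (-26,16,28)
river: ρ → (28,40,-14)
river: ρ → (-14,44,22)
ρ-cycle length = 8 (tail of 1 descent step not counted)

8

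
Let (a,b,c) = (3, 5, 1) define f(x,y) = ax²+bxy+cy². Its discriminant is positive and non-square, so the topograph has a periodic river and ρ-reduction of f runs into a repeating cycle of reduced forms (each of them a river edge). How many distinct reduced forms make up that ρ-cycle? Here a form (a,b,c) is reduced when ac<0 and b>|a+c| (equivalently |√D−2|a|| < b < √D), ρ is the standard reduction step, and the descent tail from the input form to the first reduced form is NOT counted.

D = 13, ⌊√D⌋ = 3
descent: ρ → (1,3,-1)  [lands on river]
river: ρ → (-1,3,1)
ρ-cycle length = 2 (tail of 1 descent step not counted)

2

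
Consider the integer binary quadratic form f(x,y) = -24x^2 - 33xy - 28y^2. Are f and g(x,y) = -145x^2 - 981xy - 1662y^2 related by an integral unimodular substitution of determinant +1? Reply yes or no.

D₁ = -1599, D₂ = -1599
f is negative-definite; reduce −f:
−f: translate: b→-15 (≡33 mod 48), so (24,33,28)→(24,-15,19)
−f: flip: (24,-15,19)→(19,15,24)
−f: reduced (well bottom): (19,15,24) with a≤c, −a<b≤a
flip sign back: reduced form of f is (-19,-15,-24)
g is negative-definite; reduce −g:
−g: translate: b→111 (≡981 mod 290), so (145,981,1662)→(145,111,24)
−g: flip: (145,111,24)→(24,-111,145)
−g: translate: b→-15 (≡-111 mod 48), so (24,-111,145)→(24,-15,19)
−g: flip: (24,-15,19)→(19,15,24)
−g: reduced (well bottom): (19,15,24) with a≤c, −a<b≤a
flip sign back: reduced form of g is (-19,-15,-24)
reduced forms (-19, -15, -24) vs (-19, -15, -24) ⇒ equivalent

yes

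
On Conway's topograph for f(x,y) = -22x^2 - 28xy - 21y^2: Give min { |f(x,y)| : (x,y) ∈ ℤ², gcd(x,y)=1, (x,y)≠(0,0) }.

translate: b→-16 (≡28 mod 44), so (22,28,21)→(22,-16,15)
flip: (22,-16,15)→(15,16,22)
translate: b→-14 (≡16 mod 30), so (15,16,22)→(15,-14,21)
reduced (well bottom): (15,-14,21) with a≤c, −a<b≤a
well minimum |f| = |-15| = 15 (negative-definite)

15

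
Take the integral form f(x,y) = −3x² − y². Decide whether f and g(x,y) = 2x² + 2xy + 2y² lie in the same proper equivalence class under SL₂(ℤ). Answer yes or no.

D₁ = -12, D₂ = -12
f is negative-definite; reduce −f:
−f: flip: (3,0,1)→(1,0,3)
−f: reduced (well bottom): (1,0,3) with a≤c, −a<b≤a
flip sign back: reduced form of f is (-1,0,-3)
g: reduced (well bottom): (2,2,2) with a≤c, −a<b≤a
reduced forms (-1, 0, -3) vs (2, 2, 2) ⇒ inequivalent

no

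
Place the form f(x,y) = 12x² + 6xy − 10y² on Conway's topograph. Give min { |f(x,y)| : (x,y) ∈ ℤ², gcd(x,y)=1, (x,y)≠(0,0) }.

river: ρ → (-10,14,8)
river: ρ → (8,18,-6)
river: ρ → (-6,18,8)
river: ρ → (8,14,-10)
river: ρ → (-10,6,12)
river: ρ → (12,18,-4)
river: ρ → (-4,22,2)
river: ρ → (2,22,-4)
river: ρ → (-4,18,12)
river: ρ → (12,6,-10)
closes: descent 0, river 10
min |a| on river = 2

2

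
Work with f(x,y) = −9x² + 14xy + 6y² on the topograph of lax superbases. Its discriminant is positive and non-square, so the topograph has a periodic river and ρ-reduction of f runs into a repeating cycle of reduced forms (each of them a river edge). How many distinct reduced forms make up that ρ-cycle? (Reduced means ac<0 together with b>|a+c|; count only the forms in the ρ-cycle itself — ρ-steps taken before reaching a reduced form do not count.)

D = 412, ⌊√D⌋ = 20
river: ρ → (6,10,-13)
river: ρ → (-13,16,3)
river: ρ → (3,20,-1)
river: ρ → (-1,20,3)
river: ρ → (3,16,-13)
river: ρ → (-13,10,6)
river: ρ → (6,14,-9)
river: ρ → (-9,4,11)
river: ρ → (11,18,-2)
river: ρ → (-2,18,11)
river: ρ → (11,4,-9)
river: ρ → (-9,14,6)
ρ-cycle length = 12 (tail of 0 descent steps not counted)

12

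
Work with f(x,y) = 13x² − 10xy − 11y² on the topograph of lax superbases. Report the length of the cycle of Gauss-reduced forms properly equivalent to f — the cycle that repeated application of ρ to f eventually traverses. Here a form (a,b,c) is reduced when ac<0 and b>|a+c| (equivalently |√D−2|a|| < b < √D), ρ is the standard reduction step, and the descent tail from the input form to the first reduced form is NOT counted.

D = 672, ⌊√D⌋ = 25
descent: ρ → (-11,10,13)  [lands on river]
river: ρ → (13,16,-8)
river: ρ → (-8,16,13)
river: ρ → (13,10,-11)
river: ρ → (-11,12,12)
river: ρ → (12,12,-11)
ρ-cycle length = 6 (tail of 1 descent step not counted)

6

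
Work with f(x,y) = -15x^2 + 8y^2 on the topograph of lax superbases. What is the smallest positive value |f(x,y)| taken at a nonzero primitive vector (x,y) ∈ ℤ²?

descent: ρ → (8,16,-7)  [lands on river]
river: ρ → (-7,12,12)
river: ρ → (12,12,-7)
river: ρ → (-7,16,8)
closes: descent 1, river 4
min |a| on river = 7

7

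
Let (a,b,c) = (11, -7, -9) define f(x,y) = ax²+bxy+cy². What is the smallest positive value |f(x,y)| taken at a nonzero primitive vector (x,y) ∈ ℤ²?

descent: ρ → (-9,7,11)  [lands on river]
river: ρ → (11,15,-5)
river: ρ → (-5,15,11)
river: ρ → (11,7,-9)
river: ρ → (-9,11,9)
river: ρ → (9,7,-11)
river: ρ → (-11,15,5)
river: ρ → (5,15,-11)
river: ρ → (-11,7,9)
river: ρ → (9,11,-9)
closes: descent 1, river 10
min |a| on river = 5

5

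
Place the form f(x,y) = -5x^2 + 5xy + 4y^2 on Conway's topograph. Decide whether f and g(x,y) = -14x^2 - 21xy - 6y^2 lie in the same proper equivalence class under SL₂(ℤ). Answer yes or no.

D₁ = 105, D₂ = 105
river cycle of f (length 6): (4, 3, -6), (-6, 9, 1), (1, 9, -6), (-6, 3, 4), (4, 5, -5), (-5, 5, 4)
river cycle of g (length 6): (-6, 9, 1), (1, 9, -6), (-6, 3, 4), (4, 5, -5), (-5, 5, 4), (4, 3, -6)
cycles coincide ⇒ equivalent

yes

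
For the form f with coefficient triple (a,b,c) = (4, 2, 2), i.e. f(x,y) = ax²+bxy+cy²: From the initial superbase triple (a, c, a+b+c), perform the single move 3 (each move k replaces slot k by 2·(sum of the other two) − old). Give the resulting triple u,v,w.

start (4,2,8) = (f(1,0),f(0,1),f(1,1))
replace slot 3: 2·(4+2) − 8 = 4 → (4,2,4)

4,2,4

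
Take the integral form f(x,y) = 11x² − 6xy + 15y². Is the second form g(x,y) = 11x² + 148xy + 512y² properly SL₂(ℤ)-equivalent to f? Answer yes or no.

D₁ = -624, D₂ = -624
f: reduced (well bottom): (11,-6,15) with a≤c, −a<b≤a
g: translate: b→-6 (≡148 mod 22), so (11,148,512)→(11,-6,15)
g: reduced (well bottom): (11,-6,15) with a≤c, −a<b≤a
reduced forms (11, -6, 15) vs (11, -6, 15) ⇒ equivalent

yes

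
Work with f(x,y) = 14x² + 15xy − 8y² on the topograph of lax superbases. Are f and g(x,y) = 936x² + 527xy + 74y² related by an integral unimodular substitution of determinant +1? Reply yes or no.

D₁ = 673, D₂ = 673
river cycle of f (length 58): (-8, 17, 12), (12, 7, -13), (-13, 19, 6), (6, 17, -16), (-16, 15, 7), (7, 13, -18), (-18, 23, 2), (2, 25, -6), (-6, 23, 6), (6, 25, -2), … (48 more)
river cycle of g (length 58): (12, 7, -13), (-13, 19, 6), (6, 17, -16), (-16, 15, 7), (7, 13, -18), (-18, 23, 2), (2, 25, -6), (-6, 23, 6), (6, 25, -2), (-2, 23, 18), … (48 more)
cycles coincide ⇒ equivalent

yes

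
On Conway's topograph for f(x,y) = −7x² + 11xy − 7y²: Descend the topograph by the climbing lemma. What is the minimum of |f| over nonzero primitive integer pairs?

translate: b→3 (≡-11 mod 14), so (7,-11,7)→(7,3,3)
flip: (7,3,3)→(3,-3,7)
translate: b→3 (≡-3 mod 6), so (3,-3,7)→(3,3,7)
reduced (well bottom): (3,3,7) with a≤c, −a<b≤a
well minimum |f| = |-3| = 3 (negative-definite)

3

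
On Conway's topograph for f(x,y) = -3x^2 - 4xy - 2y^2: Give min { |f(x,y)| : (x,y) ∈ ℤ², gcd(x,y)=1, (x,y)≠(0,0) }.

translate: b→-2 (≡4 mod 6), so (3,4,2)→(3,-2,1)
flip: (3,-2,1)→(1,2,3)
translate: b→0 (≡2 mod 2), so (1,2,3)→(1,0,2)
reduced (well bottom): (1,0,2) with a≤c, −a<b≤a
well minimum |f| = |-1| = 1 (negative-definite)

1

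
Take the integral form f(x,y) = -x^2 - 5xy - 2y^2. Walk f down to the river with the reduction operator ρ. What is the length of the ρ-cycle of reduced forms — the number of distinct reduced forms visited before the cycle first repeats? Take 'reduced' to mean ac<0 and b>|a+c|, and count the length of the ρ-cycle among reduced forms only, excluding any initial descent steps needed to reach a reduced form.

D = 17, ⌊√D⌋ = 4
descent: ρ → (-2,1,2)  [lands on river]
river: ρ → (2,3,-1)
river: ρ → (-1,3,2)
river: ρ → (2,1,-2)
river: ρ → (-2,3,1)
river: ρ → (1,3,-2)
ρ-cycle length = 6 (tail of 1 descent step not counted)

6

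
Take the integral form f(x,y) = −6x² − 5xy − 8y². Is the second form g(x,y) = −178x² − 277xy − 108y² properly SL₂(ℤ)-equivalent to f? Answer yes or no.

D₁ = -167, D₂ = -167
f is negative-definite; reduce −f:
−f: reduced (well bottom): (6,5,8) with a≤c, −a<b≤a
flip sign back: reduced form of f is (-6,-5,-8)
g is negative-definite; reduce −g:
−g: translate: b→-79 (≡277 mod 356), so (178,277,108)→(178,-79,9)
−g: flip: (178,-79,9)→(9,79,178)
−g: translate: b→7 (≡79 mod 18), so (9,79,178)→(9,7,6)
−g: flip: (9,7,6)→(6,-7,9)
−g: translate: b→5 (≡-7 mod 12), so (6,-7,9)→(6,5,8)
−g: reduced (well bottom): (6,5,8) with a≤c, −a<b≤a
flip sign back: reduced form of g is (-6,-5,-8)
reduced forms (-6, -5, -8) vs (-6, -5, -8) ⇒ equivalent

yes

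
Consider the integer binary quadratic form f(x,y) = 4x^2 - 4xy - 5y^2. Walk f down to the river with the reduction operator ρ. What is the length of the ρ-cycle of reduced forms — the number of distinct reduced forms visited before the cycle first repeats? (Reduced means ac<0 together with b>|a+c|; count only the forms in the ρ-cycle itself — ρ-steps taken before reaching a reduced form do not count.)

D = 96, ⌊√D⌋ = 9
descent: ρ → (-5,4,4)  [lands on river]
river: ρ → (4,4,-5)
river: ρ → (-5,6,3)
river: ρ → (3,6,-5)
ρ-cycle length = 4 (tail of 1 descent step not counted)

4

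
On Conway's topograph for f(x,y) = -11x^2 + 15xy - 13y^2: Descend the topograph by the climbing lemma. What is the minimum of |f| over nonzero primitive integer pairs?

translate: b→7 (≡-15 mod 22), so (11,-15,13)→(11,7,9)
flip: (11,7,9)→(9,-7,11)
reduced (well bottom): (9,-7,11) with a≤c, −a<b≤a
well minimum |f| = |-9| = 9 (negative-definite)

9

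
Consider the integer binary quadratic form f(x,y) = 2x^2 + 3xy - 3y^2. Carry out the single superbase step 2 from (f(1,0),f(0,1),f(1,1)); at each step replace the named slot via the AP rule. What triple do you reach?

start (2,-3,2) = (f(1,0),f(0,1),f(1,1))
replace slot 2: 2·(2+2) − (-3) = 11 → (2,11,2)

2,11,2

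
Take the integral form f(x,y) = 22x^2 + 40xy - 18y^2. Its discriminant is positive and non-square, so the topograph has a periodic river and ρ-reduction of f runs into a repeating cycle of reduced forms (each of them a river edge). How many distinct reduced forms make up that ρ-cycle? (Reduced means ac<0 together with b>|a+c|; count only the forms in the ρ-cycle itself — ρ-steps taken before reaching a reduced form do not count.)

D = 3184, ⌊√D⌋ = 56
river: ρ → (-18,32,30)
river: ρ → (30,28,-20)
river: ρ → (-20,52,6)
river: ρ → (6,56,-2)
river: ρ → (-2,56,6)
river: ρ → (6,52,-20)
river: ρ → (-20,28,30)
river: ρ → (30,32,-18)
river: ρ → (-18,40,22)
river: ρ → (22,48,-10)
river: ρ → (-10,52,12)
river: ρ → (12,44,-26)
river: ρ → (-26,8,30)
river: ρ → (30,52,-4)
river: ρ → (-4,52,30)
river: ρ → (30,8,-26)
river: ρ → (-26,44,12)
river: ρ → (12,52,-10)
river: ρ → (-10,48,22)
river: ρ → (22,40,-18)
ρ-cycle length = 20 (tail of 0 descent steps not counted)

20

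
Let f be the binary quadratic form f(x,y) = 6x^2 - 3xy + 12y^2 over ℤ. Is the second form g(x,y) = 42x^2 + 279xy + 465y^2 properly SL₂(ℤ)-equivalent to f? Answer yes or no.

D₁ = -279, D₂ = -279
f: reduced (well bottom): (6,-3,12) with a≤c, −a<b≤a
g: translate: b→27 (≡279 mod 84), so (42,279,465)→(42,27,6)
g: flip: (42,27,6)→(6,-27,42)
g: translate: b→-3 (≡-27 mod 12), so (6,-27,42)→(6,-3,12)
g: reduced (well bottom): (6,-3,12) with a≤c, −a<b≤a
reduced forms (6, -3, 12) vs (6, -3, 12) ⇒ equivalent

yes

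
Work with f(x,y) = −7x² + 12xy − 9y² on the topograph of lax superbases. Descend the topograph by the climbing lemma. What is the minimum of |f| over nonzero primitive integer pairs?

translate: b→2 (≡-12 mod 14), so (7,-12,9)→(7,2,4)
flip: (7,2,4)→(4,-2,7)
reduced (well bottom): (4,-2,7) with a≤c, −a<b≤a
well minimum |f| = |-4| = 4 (negative-definite)

4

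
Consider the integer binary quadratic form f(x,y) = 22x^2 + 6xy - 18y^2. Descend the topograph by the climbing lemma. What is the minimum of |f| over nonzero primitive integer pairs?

river: ρ → (-18,30,10)
river: ρ → (10,30,-18)
river: ρ → (-18,6,22)
river: ρ → (22,38,-2)
river: ρ → (-2,38,22)
river: ρ → (22,6,-18)
closes: descent 0, river 6
min |a| on river = 2

2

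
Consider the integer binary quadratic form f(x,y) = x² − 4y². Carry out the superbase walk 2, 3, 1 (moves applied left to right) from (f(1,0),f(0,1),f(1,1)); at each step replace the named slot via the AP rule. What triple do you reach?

start (1,-4,-3) = (f(1,0),f(0,1),f(1,1))
replace slot 2: 2·(1+(-3)) − (-4) = 0 → (1,0,-3)
replace slot 3: 2·(1+0) − (-3) = 5 → (1,0,5)
replace slot 1: 2·(0+5) − 1 = 9 → (9,0,5)

9,0,5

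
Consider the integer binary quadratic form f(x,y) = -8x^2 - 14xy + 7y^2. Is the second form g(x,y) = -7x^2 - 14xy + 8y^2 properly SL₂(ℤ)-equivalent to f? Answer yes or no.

D₁ = 420, D₂ = 420
river cycle of f (length 4): (7, 14, -8), (-8, 18, 3), (3, 18, -8), (-8, 14, 7)
river cycle of g (length 4): (8, 14, -7), (-7, 14, 8), (8, 18, -3), (-3, 18, 8)
cycles differ ⇒ inequivalent

no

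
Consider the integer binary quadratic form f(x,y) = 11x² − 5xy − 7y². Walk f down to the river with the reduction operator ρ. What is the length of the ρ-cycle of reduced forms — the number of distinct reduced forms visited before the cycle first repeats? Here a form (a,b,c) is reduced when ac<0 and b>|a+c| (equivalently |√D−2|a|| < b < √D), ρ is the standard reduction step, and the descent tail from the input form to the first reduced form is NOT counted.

D = 333, ⌊√D⌋ = 18
descent: ρ → (-7,5,11)  [lands on river]
river: ρ → (11,17,-1)
river: ρ → (-1,17,11)
river: ρ → (11,5,-7)
river: ρ → (-7,9,9)
river: ρ → (9,9,-7)
ρ-cycle length = 6 (tail of 1 descent step not counted)

6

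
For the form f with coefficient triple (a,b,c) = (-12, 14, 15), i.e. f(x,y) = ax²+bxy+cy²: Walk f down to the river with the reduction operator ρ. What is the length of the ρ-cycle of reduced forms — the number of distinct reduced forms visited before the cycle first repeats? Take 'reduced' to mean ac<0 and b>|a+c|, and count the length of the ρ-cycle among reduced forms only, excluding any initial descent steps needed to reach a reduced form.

D = 916, ⌊√D⌋ = 30
river: ρ → (15,16,-11)
river: ρ → (-11,28,3)
river: ρ → (3,26,-20)
river: ρ → (-20,14,9)
river: ρ → (9,22,-12)
river: ρ → (-12,26,5)
river: ρ → (5,24,-17)
river: ρ → (-17,10,12)
river: ρ → (12,14,-15)
river: ρ → (-15,16,11)
river: ρ → (11,28,-3)
river: ρ → (-3,26,20)
river: ρ → (20,14,-9)
river: ρ → (-9,22,12)
river: ρ → (12,26,-5)
river: ρ → (-5,24,17)
river: ρ → (17,10,-12)
river: ρ → (-12,14,15)
ρ-cycle length = 18 (tail of 0 descent steps not counted)

18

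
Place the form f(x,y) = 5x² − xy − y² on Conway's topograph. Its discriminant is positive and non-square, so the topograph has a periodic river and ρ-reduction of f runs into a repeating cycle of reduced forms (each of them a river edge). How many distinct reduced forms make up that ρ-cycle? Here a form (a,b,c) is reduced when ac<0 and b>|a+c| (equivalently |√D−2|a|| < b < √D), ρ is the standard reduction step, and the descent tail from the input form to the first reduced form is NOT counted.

D = 21, ⌊√D⌋ = 4
descent: ρ → (-1,3,3)  [lands on river]
river: ρ → (3,3,-1)
ρ-cycle length = 2 (tail of 1 descent step not counted)

2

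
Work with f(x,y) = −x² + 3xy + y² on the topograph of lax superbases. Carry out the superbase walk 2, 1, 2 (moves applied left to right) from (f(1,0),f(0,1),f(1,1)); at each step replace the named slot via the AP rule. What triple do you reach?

start (-1,1,3) = (f(1,0),f(0,1),f(1,1))
replace slot 2: 2·((-1)+3) − 1 = 3 → (-1,3,3)
replace slot 1: 2·(3+3) − (-1) = 13 → (13,3,3)
replace slot 2: 2·(13+3) − 3 = 29 → (13,29,3)

13,29,3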